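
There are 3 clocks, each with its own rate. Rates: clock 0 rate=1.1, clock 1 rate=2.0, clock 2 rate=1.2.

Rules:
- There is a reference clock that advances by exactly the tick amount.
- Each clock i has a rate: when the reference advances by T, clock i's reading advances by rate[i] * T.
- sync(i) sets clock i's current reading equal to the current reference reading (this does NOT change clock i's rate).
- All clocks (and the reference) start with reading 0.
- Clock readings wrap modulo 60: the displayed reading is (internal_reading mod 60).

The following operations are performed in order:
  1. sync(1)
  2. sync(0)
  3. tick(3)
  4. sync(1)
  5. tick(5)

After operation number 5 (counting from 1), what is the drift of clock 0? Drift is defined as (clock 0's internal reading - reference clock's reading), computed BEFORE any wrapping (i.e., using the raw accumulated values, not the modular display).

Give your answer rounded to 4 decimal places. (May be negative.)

After op 1 sync(1): ref=0.0000 raw=[0.0000 0.0000 0.0000]
After op 2 sync(0): ref=0.0000 raw=[0.0000 0.0000 0.0000]
After op 3 tick(3): ref=3.0000 raw=[3.3000 6.0000 3.6000]
After op 4 sync(1): ref=3.0000 raw=[3.3000 3.0000 3.6000]
After op 5 tick(5): ref=8.0000 raw=[8.8000 13.0000 9.6000]
Drift of clock 0 after op 5: 8.8000 - 8.0000 = 0.8000

Answer: 0.8000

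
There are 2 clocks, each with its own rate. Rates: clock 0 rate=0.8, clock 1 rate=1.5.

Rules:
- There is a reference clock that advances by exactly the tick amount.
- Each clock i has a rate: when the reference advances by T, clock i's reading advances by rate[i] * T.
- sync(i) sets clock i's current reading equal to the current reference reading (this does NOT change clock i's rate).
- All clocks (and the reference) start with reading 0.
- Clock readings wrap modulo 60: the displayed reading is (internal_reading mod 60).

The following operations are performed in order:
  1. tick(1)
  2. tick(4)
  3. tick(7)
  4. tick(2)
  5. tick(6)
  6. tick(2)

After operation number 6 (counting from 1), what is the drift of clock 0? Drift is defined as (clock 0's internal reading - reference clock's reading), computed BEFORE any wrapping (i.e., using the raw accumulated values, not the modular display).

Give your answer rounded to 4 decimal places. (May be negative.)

Answer: -4.4000

Derivation:
After op 1 tick(1): ref=1.0000 raw=[0.8000 1.5000]
After op 2 tick(4): ref=5.0000 raw=[4.0000 7.5000]
After op 3 tick(7): ref=12.0000 raw=[9.6000 18.0000]
After op 4 tick(2): ref=14.0000 raw=[11.2000 21.0000]
After op 5 tick(6): ref=20.0000 raw=[16.0000 30.0000]
After op 6 tick(2): ref=22.0000 raw=[17.6000 33.0000]
Drift of clock 0 after op 6: 17.6000 - 22.0000 = -4.4000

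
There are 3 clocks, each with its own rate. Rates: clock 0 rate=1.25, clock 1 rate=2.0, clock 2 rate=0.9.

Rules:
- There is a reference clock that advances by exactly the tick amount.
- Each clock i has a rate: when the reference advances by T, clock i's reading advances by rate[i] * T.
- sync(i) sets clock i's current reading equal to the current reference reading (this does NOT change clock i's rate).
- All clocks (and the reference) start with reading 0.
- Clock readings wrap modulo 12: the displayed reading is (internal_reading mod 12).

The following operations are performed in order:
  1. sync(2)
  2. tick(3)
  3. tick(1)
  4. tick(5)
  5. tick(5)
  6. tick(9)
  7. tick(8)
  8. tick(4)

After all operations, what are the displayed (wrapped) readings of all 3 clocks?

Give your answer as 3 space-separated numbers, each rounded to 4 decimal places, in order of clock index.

After op 1 sync(2): ref=0.0000 raw=[0.0000 0.0000 0.0000]
After op 2 tick(3): ref=3.0000 raw=[3.7500 6.0000 2.7000]
After op 3 tick(1): ref=4.0000 raw=[5.0000 8.0000 3.6000]
After op 4 tick(5): ref=9.0000 raw=[11.2500 18.0000 8.1000]
After op 5 tick(5): ref=14.0000 raw=[17.5000 28.0000 12.6000]
After op 6 tick(9): ref=23.0000 raw=[28.7500 46.0000 20.7000]
After op 7 tick(8): ref=31.0000 raw=[38.7500 62.0000 27.9000]
After op 8 tick(4): ref=35.0000 raw=[43.7500 70.0000 31.5000]
Wrap final raw readings (mod 12): 43.7500 mod 12 = 7.7500; 70.0000 mod 12 = 10.0000; 31.5000 mod 12 = 7.5000

Answer: 7.7500 10.0000 7.5000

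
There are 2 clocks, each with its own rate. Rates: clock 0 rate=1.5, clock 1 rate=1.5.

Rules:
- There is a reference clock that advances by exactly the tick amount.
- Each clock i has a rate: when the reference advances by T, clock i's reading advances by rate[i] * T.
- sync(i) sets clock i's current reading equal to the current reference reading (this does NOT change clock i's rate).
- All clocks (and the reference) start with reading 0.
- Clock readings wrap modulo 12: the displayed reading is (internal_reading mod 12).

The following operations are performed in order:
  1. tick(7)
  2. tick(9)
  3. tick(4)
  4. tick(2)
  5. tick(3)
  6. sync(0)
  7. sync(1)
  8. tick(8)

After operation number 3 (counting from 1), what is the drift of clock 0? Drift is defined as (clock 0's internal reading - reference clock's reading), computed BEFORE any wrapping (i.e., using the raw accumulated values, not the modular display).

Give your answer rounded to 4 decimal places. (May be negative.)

Answer: 10.0000

Derivation:
After op 1 tick(7): ref=7.0000 raw=[10.5000 10.5000]
After op 2 tick(9): ref=16.0000 raw=[24.0000 24.0000]
After op 3 tick(4): ref=20.0000 raw=[30.0000 30.0000]
Drift of clock 0 after op 3: 30.0000 - 20.0000 = 10.0000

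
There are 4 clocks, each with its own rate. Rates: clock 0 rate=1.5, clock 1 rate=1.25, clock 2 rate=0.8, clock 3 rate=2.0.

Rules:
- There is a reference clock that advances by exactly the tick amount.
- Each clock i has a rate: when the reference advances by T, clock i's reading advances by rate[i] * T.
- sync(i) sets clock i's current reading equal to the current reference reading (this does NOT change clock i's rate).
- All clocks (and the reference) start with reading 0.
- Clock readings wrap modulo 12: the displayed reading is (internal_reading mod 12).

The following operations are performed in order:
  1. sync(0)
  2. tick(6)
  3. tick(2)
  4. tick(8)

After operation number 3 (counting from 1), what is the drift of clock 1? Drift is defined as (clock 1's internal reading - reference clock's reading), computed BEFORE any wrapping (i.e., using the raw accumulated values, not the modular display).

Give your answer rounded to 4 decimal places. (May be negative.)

Answer: 2.0000

Derivation:
After op 1 sync(0): ref=0.0000 raw=[0.0000 0.0000 0.0000 0.0000]
After op 2 tick(6): ref=6.0000 raw=[9.0000 7.5000 4.8000 12.0000]
After op 3 tick(2): ref=8.0000 raw=[12.0000 10.0000 6.4000 16.0000]
Drift of clock 1 after op 3: 10.0000 - 8.0000 = 2.0000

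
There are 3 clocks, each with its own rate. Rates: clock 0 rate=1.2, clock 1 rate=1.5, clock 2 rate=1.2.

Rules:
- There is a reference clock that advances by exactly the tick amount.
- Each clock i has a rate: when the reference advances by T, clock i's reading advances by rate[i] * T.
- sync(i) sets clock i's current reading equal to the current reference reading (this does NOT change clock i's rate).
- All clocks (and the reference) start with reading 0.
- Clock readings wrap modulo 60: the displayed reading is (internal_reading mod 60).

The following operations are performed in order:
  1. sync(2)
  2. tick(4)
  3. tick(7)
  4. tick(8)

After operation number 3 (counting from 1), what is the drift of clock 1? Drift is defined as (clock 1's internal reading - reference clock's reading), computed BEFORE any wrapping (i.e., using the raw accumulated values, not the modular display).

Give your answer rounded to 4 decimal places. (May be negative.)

Answer: 5.5000

Derivation:
After op 1 sync(2): ref=0.0000 raw=[0.0000 0.0000 0.0000]
After op 2 tick(4): ref=4.0000 raw=[4.8000 6.0000 4.8000]
After op 3 tick(7): ref=11.0000 raw=[13.2000 16.5000 13.2000]
Drift of clock 1 after op 3: 16.5000 - 11.0000 = 5.5000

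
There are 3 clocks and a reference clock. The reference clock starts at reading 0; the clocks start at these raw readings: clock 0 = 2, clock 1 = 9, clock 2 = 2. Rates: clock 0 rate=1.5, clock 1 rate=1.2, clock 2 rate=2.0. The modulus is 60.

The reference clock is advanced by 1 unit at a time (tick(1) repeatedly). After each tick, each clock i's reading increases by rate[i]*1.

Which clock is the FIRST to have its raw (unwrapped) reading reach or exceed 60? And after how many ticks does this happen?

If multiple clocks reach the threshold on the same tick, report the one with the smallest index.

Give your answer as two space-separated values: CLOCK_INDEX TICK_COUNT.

clock 0: start=2, rate=1.5, needs 60-2 = 58; ticks = ceil(58/1.5) = ceil(38.6667) = 39; reading at tick 39 = 2 + 1.5*39 = 60.5000
clock 1: start=9, rate=1.2, needs 60-9 = 51; ticks = ceil(51/1.2) = ceil(42.5000) = 43; reading at tick 43 = 9 + 1.2*43 = 60.6000
clock 2: start=2, rate=2.0, needs 60-2 = 58; ticks = ceil(58/2.0) = ceil(29.0000) = 29; reading at tick 29 = 2 + 2.0*29 = 60.0000
Minimum tick count = 29; winners = [2]; smallest index = 2

Answer: 2 29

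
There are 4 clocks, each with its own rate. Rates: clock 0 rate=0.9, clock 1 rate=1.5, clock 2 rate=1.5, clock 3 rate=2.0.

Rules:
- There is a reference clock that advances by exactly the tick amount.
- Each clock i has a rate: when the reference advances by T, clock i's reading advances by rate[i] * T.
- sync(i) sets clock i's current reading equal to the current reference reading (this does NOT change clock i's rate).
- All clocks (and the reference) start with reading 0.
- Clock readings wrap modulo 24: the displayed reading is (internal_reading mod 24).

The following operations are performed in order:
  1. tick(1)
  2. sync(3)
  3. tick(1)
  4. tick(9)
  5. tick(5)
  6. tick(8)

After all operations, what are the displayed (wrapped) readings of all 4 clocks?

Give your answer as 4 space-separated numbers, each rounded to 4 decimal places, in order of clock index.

After op 1 tick(1): ref=1.0000 raw=[0.9000 1.5000 1.5000 2.0000]
After op 2 sync(3): ref=1.0000 raw=[0.9000 1.5000 1.5000 1.0000]
After op 3 tick(1): ref=2.0000 raw=[1.8000 3.0000 3.0000 3.0000]
After op 4 tick(9): ref=11.0000 raw=[9.9000 16.5000 16.5000 21.0000]
After op 5 tick(5): ref=16.0000 raw=[14.4000 24.0000 24.0000 31.0000]
After op 6 tick(8): ref=24.0000 raw=[21.6000 36.0000 36.0000 47.0000]
Wrap final raw readings (mod 24): 21.6000 mod 24 = 21.6000; 36.0000 mod 24 = 12.0000; 36.0000 mod 24 = 12.0000; 47.0000 mod 24 = 23.0000

Answer: 21.6000 12.0000 12.0000 23.0000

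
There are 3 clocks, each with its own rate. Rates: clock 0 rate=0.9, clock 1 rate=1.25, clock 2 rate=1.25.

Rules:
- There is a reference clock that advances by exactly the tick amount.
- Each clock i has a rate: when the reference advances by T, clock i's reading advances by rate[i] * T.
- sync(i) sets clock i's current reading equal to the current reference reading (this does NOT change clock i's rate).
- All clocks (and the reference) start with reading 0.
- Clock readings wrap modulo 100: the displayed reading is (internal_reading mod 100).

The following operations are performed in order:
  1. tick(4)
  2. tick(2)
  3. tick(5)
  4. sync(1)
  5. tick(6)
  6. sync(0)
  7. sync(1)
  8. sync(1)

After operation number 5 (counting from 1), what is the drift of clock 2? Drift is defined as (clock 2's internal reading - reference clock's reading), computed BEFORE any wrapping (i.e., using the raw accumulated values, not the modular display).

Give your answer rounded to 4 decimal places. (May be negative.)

After op 1 tick(4): ref=4.0000 raw=[3.6000 5.0000 5.0000]
After op 2 tick(2): ref=6.0000 raw=[5.4000 7.5000 7.5000]
After op 3 tick(5): ref=11.0000 raw=[9.9000 13.7500 13.7500]
After op 4 sync(1): ref=11.0000 raw=[9.9000 11.0000 13.7500]
After op 5 tick(6): ref=17.0000 raw=[15.3000 18.5000 21.2500]
Drift of clock 2 after op 5: 21.2500 - 17.0000 = 4.2500

Answer: 4.2500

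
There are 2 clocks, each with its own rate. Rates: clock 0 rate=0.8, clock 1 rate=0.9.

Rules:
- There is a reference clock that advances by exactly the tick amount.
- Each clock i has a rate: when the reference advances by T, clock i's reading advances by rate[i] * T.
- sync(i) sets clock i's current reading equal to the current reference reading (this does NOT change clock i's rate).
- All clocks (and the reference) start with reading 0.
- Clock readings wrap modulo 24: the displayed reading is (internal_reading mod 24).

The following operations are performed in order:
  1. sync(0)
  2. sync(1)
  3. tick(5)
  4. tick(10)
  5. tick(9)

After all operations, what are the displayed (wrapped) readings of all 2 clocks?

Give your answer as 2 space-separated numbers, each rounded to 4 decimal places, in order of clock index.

After op 1 sync(0): ref=0.0000 raw=[0.0000 0.0000]
After op 2 sync(1): ref=0.0000 raw=[0.0000 0.0000]
After op 3 tick(5): ref=5.0000 raw=[4.0000 4.5000]
After op 4 tick(10): ref=15.0000 raw=[12.0000 13.5000]
After op 5 tick(9): ref=24.0000 raw=[19.2000 21.6000]
Wrap final raw readings (mod 24): 19.2000 mod 24 = 19.2000; 21.6000 mod 24 = 21.6000

Answer: 19.2000 21.6000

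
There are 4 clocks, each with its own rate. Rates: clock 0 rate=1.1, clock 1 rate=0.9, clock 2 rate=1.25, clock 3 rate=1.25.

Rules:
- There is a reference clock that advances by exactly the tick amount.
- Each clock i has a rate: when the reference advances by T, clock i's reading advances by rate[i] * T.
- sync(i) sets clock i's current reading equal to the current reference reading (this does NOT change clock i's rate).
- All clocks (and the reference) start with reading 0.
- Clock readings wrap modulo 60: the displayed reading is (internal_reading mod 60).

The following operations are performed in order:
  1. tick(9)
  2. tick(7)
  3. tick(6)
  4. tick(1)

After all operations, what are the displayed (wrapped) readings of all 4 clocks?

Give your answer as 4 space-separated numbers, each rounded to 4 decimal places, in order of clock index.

After op 1 tick(9): ref=9.0000 raw=[9.9000 8.1000 11.2500 11.2500]
After op 2 tick(7): ref=16.0000 raw=[17.6000 14.4000 20.0000 20.0000]
After op 3 tick(6): ref=22.0000 raw=[24.2000 19.8000 27.5000 27.5000]
After op 4 tick(1): ref=23.0000 raw=[25.3000 20.7000 28.7500 28.7500]
Wrap final raw readings (mod 60): 25.3000 mod 60 = 25.3000; 20.7000 mod 60 = 20.7000; 28.7500 mod 60 = 28.7500; 28.7500 mod 60 = 28.7500

Answer: 25.3000 20.7000 28.7500 28.7500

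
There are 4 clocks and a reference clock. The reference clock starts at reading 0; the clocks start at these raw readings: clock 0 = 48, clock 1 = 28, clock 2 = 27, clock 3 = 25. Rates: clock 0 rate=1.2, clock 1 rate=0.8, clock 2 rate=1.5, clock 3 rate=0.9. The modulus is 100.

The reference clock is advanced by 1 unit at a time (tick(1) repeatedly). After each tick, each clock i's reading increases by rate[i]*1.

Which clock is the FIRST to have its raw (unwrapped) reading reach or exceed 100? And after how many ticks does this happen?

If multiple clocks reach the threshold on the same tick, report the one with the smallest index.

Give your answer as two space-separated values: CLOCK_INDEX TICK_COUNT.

clock 0: start=48, rate=1.2, needs 100-48 = 52; ticks = ceil(52/1.2) = ceil(43.3333) = 44; reading at tick 44 = 48 + 1.2*44 = 100.8000
clock 1: start=28, rate=0.8, needs 100-28 = 72; ticks = ceil(72/0.8) = ceil(90.0000) = 90; reading at tick 90 = 28 + 0.8*90 = 100.0000
clock 2: start=27, rate=1.5, needs 100-27 = 73; ticks = ceil(73/1.5) = ceil(48.6667) = 49; reading at tick 49 = 27 + 1.5*49 = 100.5000
clock 3: start=25, rate=0.9, needs 100-25 = 75; ticks = ceil(75/0.9) = ceil(83.3333) = 84; reading at tick 84 = 25 + 0.9*84 = 100.6000
Minimum tick count = 44; winners = [0]; smallest index = 0

Answer: 0 44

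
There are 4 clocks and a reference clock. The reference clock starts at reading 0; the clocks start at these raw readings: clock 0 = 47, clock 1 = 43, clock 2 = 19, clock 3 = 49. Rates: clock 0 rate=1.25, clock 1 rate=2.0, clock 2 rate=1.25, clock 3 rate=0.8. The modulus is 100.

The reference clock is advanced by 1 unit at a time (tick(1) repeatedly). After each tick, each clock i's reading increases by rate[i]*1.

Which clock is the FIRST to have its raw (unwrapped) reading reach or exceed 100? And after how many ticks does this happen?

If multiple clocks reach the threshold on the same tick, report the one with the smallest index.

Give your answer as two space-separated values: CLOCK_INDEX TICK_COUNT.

Answer: 1 29

Derivation:
clock 0: start=47, rate=1.25, needs 100-47 = 53; ticks = ceil(53/1.25) = ceil(42.4000) = 43; reading at tick 43 = 47 + 1.25*43 = 100.7500
clock 1: start=43, rate=2.0, needs 100-43 = 57; ticks = ceil(57/2.0) = ceil(28.5000) = 29; reading at tick 29 = 43 + 2.0*29 = 101.0000
clock 2: start=19, rate=1.25, needs 100-19 = 81; ticks = ceil(81/1.25) = ceil(64.8000) = 65; reading at tick 65 = 19 + 1.25*65 = 100.2500
clock 3: start=49, rate=0.8, needs 100-49 = 51; ticks = ceil(51/0.8) = ceil(63.7500) = 64; reading at tick 64 = 49 + 0.8*64 = 100.2000
Minimum tick count = 29; winners = [1]; smallest index = 1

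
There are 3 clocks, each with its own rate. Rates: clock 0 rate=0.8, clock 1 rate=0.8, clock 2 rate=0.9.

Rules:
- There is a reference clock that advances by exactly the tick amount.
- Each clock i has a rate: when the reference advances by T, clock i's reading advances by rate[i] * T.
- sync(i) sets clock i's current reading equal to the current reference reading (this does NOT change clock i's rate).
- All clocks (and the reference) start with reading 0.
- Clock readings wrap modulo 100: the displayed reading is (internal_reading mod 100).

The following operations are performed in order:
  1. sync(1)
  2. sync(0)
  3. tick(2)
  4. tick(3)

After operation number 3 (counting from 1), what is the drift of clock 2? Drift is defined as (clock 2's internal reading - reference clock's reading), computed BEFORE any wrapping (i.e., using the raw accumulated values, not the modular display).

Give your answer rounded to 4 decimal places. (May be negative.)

After op 1 sync(1): ref=0.0000 raw=[0.0000 0.0000 0.0000]
After op 2 sync(0): ref=0.0000 raw=[0.0000 0.0000 0.0000]
After op 3 tick(2): ref=2.0000 raw=[1.6000 1.6000 1.8000]
Drift of clock 2 after op 3: 1.8000 - 2.0000 = -0.2000

Answer: -0.2000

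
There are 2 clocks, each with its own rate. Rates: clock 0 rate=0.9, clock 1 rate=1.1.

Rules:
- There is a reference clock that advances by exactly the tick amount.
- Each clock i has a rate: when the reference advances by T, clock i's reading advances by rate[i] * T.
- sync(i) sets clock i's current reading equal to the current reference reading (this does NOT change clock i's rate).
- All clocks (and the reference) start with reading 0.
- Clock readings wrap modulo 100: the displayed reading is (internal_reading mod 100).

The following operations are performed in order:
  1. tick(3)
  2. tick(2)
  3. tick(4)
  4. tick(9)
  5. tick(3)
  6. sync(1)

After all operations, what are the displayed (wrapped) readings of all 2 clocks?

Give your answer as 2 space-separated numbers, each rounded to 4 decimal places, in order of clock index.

After op 1 tick(3): ref=3.0000 raw=[2.7000 3.3000]
After op 2 tick(2): ref=5.0000 raw=[4.5000 5.5000]
After op 3 tick(4): ref=9.0000 raw=[8.1000 9.9000]
After op 4 tick(9): ref=18.0000 raw=[16.2000 19.8000]
After op 5 tick(3): ref=21.0000 raw=[18.9000 23.1000]
After op 6 sync(1): ref=21.0000 raw=[18.9000 21.0000]
Wrap final raw readings (mod 100): 18.9000 mod 100 = 18.9000; 21.0000 mod 100 = 21.0000

Answer: 18.9000 21.0000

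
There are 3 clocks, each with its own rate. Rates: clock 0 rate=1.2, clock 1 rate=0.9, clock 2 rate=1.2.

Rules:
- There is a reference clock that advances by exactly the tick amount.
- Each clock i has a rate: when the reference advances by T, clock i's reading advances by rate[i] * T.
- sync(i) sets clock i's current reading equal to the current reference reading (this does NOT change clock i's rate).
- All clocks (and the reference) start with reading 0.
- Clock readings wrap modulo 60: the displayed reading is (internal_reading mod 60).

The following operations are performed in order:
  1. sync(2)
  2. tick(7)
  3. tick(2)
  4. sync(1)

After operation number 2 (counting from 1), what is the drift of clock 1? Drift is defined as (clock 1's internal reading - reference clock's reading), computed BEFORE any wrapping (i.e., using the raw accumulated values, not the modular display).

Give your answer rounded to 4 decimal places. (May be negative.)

After op 1 sync(2): ref=0.0000 raw=[0.0000 0.0000 0.0000]
After op 2 tick(7): ref=7.0000 raw=[8.4000 6.3000 8.4000]
Drift of clock 1 after op 2: 6.3000 - 7.0000 = -0.7000

Answer: -0.7000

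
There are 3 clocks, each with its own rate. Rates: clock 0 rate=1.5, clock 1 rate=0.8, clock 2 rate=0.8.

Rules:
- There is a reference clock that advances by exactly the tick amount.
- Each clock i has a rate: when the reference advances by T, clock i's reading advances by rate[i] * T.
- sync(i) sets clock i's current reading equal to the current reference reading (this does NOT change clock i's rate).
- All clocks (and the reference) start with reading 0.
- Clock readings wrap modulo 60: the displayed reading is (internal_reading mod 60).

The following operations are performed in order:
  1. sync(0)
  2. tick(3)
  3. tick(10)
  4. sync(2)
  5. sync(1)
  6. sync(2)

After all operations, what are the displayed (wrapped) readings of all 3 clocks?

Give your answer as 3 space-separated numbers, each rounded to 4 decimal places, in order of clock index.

Answer: 19.5000 13.0000 13.0000

Derivation:
After op 1 sync(0): ref=0.0000 raw=[0.0000 0.0000 0.0000]
After op 2 tick(3): ref=3.0000 raw=[4.5000 2.4000 2.4000]
After op 3 tick(10): ref=13.0000 raw=[19.5000 10.4000 10.4000]
After op 4 sync(2): ref=13.0000 raw=[19.5000 10.4000 13.0000]
After op 5 sync(1): ref=13.0000 raw=[19.5000 13.0000 13.0000]
After op 6 sync(2): ref=13.0000 raw=[19.5000 13.0000 13.0000]
Wrap final raw readings (mod 60): 19.5000 mod 60 = 19.5000; 13.0000 mod 60 = 13.0000; 13.0000 mod 60 = 13.0000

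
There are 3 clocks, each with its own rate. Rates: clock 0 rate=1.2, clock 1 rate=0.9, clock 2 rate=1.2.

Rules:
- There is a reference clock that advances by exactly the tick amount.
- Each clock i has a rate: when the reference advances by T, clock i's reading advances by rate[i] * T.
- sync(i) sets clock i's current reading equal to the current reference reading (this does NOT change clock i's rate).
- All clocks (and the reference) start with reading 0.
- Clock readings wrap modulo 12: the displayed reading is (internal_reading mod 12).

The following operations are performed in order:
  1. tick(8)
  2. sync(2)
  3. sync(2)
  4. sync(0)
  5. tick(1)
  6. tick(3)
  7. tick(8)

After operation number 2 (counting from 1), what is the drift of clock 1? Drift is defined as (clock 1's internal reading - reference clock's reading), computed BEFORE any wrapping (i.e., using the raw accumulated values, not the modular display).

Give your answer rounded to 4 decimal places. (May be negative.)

After op 1 tick(8): ref=8.0000 raw=[9.6000 7.2000 9.6000]
After op 2 sync(2): ref=8.0000 raw=[9.6000 7.2000 8.0000]
Drift of clock 1 after op 2: 7.2000 - 8.0000 = -0.8000

Answer: -0.8000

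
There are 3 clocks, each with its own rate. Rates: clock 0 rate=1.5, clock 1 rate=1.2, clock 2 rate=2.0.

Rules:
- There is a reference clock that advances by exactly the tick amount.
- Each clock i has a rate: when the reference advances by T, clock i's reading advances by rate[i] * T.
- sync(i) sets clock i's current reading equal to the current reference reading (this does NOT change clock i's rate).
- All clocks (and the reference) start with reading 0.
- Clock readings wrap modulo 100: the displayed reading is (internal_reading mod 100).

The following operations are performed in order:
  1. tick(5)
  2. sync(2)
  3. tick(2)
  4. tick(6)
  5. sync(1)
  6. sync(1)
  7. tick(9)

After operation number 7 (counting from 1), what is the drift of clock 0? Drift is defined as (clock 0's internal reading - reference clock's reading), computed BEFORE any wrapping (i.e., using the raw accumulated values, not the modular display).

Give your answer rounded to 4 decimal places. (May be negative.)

After op 1 tick(5): ref=5.0000 raw=[7.5000 6.0000 10.0000]
After op 2 sync(2): ref=5.0000 raw=[7.5000 6.0000 5.0000]
After op 3 tick(2): ref=7.0000 raw=[10.5000 8.4000 9.0000]
After op 4 tick(6): ref=13.0000 raw=[19.5000 15.6000 21.0000]
After op 5 sync(1): ref=13.0000 raw=[19.5000 13.0000 21.0000]
After op 6 sync(1): ref=13.0000 raw=[19.5000 13.0000 21.0000]
After op 7 tick(9): ref=22.0000 raw=[33.0000 23.8000 39.0000]
Drift of clock 0 after op 7: 33.0000 - 22.0000 = 11.0000

Answer: 11.0000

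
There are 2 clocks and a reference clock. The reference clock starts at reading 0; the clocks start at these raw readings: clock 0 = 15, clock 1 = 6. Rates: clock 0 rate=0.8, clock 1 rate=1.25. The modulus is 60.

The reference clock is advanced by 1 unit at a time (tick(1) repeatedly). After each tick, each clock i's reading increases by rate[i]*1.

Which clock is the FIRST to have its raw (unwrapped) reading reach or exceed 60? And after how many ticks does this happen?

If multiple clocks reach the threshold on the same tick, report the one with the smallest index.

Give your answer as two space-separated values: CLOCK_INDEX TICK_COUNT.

Answer: 1 44

Derivation:
clock 0: start=15, rate=0.8, needs 60-15 = 45; ticks = ceil(45/0.8) = ceil(56.2500) = 57; reading at tick 57 = 15 + 0.8*57 = 60.6000
clock 1: start=6, rate=1.25, needs 60-6 = 54; ticks = ceil(54/1.25) = ceil(43.2000) = 44; reading at tick 44 = 6 + 1.25*44 = 61.0000
Minimum tick count = 44; winners = [1]; smallest index = 1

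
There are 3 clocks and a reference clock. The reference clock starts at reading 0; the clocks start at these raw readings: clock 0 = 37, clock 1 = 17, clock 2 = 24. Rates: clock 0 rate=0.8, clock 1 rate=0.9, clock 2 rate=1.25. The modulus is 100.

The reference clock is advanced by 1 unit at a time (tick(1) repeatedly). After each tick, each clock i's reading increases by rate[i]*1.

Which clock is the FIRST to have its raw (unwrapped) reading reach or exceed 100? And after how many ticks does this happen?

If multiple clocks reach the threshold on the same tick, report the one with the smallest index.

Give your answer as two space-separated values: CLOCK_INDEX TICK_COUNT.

clock 0: start=37, rate=0.8, needs 100-37 = 63; ticks = ceil(63/0.8) = ceil(78.7500) = 79; reading at tick 79 = 37 + 0.8*79 = 100.2000
clock 1: start=17, rate=0.9, needs 100-17 = 83; ticks = ceil(83/0.9) = ceil(92.2222) = 93; reading at tick 93 = 17 + 0.9*93 = 100.7000
clock 2: start=24, rate=1.25, needs 100-24 = 76; ticks = ceil(76/1.25) = ceil(60.8000) = 61; reading at tick 61 = 24 + 1.25*61 = 100.2500
Minimum tick count = 61; winners = [2]; smallest index = 2

Answer: 2 61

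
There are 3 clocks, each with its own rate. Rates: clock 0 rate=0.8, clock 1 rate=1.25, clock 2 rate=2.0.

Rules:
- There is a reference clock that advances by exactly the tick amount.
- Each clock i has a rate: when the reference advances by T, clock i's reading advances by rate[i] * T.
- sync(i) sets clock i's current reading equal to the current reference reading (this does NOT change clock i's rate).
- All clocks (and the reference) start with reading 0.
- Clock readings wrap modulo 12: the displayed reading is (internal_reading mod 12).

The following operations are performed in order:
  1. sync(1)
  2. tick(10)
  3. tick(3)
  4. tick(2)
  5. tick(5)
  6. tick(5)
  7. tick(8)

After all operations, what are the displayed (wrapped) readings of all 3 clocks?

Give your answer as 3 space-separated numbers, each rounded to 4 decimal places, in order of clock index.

Answer: 2.4000 5.2500 6.0000

Derivation:
After op 1 sync(1): ref=0.0000 raw=[0.0000 0.0000 0.0000]
After op 2 tick(10): ref=10.0000 raw=[8.0000 12.5000 20.0000]
After op 3 tick(3): ref=13.0000 raw=[10.4000 16.2500 26.0000]
After op 4 tick(2): ref=15.0000 raw=[12.0000 18.7500 30.0000]
After op 5 tick(5): ref=20.0000 raw=[16.0000 25.0000 40.0000]
After op 6 tick(5): ref=25.0000 raw=[20.0000 31.2500 50.0000]
After op 7 tick(8): ref=33.0000 raw=[26.4000 41.2500 66.0000]
Wrap final raw readings (mod 12): 26.4000 mod 12 = 2.4000; 41.2500 mod 12 = 5.2500; 66.0000 mod 12 = 6.0000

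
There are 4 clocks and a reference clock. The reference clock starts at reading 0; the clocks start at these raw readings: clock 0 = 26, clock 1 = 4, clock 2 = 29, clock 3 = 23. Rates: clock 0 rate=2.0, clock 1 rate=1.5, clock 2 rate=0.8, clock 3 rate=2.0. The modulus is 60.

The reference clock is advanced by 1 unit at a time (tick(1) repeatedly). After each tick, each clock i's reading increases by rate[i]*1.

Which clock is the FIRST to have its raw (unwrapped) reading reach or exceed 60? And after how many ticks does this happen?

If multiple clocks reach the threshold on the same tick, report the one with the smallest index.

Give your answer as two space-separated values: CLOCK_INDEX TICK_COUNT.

clock 0: start=26, rate=2.0, needs 60-26 = 34; ticks = ceil(34/2.0) = ceil(17.0000) = 17; reading at tick 17 = 26 + 2.0*17 = 60.0000
clock 1: start=4, rate=1.5, needs 60-4 = 56; ticks = ceil(56/1.5) = ceil(37.3333) = 38; reading at tick 38 = 4 + 1.5*38 = 61.0000
clock 2: start=29, rate=0.8, needs 60-29 = 31; ticks = ceil(31/0.8) = ceil(38.7500) = 39; reading at tick 39 = 29 + 0.8*39 = 60.2000
clock 3: start=23, rate=2.0, needs 60-23 = 37; ticks = ceil(37/2.0) = ceil(18.5000) = 19; reading at tick 19 = 23 + 2.0*19 = 61.0000
Minimum tick count = 17; winners = [0]; smallest index = 0

Answer: 0 17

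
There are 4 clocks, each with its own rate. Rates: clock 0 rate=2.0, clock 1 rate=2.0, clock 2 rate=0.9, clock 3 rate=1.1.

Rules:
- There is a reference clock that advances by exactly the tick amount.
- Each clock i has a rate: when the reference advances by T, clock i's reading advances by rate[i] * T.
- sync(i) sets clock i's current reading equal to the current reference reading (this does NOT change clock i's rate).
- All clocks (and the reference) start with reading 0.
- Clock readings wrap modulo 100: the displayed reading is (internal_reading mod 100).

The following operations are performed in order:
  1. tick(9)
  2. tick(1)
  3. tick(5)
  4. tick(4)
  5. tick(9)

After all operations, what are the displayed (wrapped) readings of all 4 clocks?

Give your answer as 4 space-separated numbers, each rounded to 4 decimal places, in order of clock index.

After op 1 tick(9): ref=9.0000 raw=[18.0000 18.0000 8.1000 9.9000]
After op 2 tick(1): ref=10.0000 raw=[20.0000 20.0000 9.0000 11.0000]
After op 3 tick(5): ref=15.0000 raw=[30.0000 30.0000 13.5000 16.5000]
After op 4 tick(4): ref=19.0000 raw=[38.0000 38.0000 17.1000 20.9000]
After op 5 tick(9): ref=28.0000 raw=[56.0000 56.0000 25.2000 30.8000]
Wrap final raw readings (mod 100): 56.0000 mod 100 = 56.0000; 56.0000 mod 100 = 56.0000; 25.2000 mod 100 = 25.2000; 30.8000 mod 100 = 30.8000

Answer: 56.0000 56.0000 25.2000 30.8000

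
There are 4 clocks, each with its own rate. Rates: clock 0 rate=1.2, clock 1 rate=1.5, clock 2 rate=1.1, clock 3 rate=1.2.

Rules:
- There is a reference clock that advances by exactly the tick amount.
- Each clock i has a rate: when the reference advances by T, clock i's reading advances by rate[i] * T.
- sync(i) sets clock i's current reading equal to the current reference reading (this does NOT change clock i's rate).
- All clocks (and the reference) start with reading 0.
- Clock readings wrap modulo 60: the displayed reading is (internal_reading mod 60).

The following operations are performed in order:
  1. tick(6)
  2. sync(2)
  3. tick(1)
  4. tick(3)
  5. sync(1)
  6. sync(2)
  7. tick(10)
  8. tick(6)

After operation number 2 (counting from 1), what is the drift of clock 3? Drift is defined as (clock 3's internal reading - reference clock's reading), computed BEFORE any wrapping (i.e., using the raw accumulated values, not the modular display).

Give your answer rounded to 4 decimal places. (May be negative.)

After op 1 tick(6): ref=6.0000 raw=[7.2000 9.0000 6.6000 7.2000]
After op 2 sync(2): ref=6.0000 raw=[7.2000 9.0000 6.0000 7.2000]
Drift of clock 3 after op 2: 7.2000 - 6.0000 = 1.2000

Answer: 1.2000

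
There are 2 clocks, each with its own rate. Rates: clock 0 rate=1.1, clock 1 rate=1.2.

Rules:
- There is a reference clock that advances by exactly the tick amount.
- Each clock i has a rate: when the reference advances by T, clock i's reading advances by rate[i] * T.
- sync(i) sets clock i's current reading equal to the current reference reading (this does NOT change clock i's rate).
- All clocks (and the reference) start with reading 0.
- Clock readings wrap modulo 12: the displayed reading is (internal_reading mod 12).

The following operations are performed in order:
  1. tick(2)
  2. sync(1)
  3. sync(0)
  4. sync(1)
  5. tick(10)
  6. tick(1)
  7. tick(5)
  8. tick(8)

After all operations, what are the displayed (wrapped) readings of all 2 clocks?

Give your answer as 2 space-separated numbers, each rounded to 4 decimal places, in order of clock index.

After op 1 tick(2): ref=2.0000 raw=[2.2000 2.4000]
After op 2 sync(1): ref=2.0000 raw=[2.2000 2.0000]
After op 3 sync(0): ref=2.0000 raw=[2.0000 2.0000]
After op 4 sync(1): ref=2.0000 raw=[2.0000 2.0000]
After op 5 tick(10): ref=12.0000 raw=[13.0000 14.0000]
After op 6 tick(1): ref=13.0000 raw=[14.1000 15.2000]
After op 7 tick(5): ref=18.0000 raw=[19.6000 21.2000]
After op 8 tick(8): ref=26.0000 raw=[28.4000 30.8000]
Wrap final raw readings (mod 12): 28.4000 mod 12 = 4.4000; 30.8000 mod 12 = 6.8000

Answer: 4.4000 6.8000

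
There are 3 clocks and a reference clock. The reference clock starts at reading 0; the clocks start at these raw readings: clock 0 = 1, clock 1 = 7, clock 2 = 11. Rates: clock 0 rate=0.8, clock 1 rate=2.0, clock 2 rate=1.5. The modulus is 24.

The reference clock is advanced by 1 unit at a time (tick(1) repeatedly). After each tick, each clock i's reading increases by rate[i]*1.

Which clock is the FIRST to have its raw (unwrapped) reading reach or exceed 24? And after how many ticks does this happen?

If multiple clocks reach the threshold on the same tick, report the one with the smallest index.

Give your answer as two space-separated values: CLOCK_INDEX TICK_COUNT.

Answer: 1 9

Derivation:
clock 0: start=1, rate=0.8, needs 24-1 = 23; ticks = ceil(23/0.8) = ceil(28.7500) = 29; reading at tick 29 = 1 + 0.8*29 = 24.2000
clock 1: start=7, rate=2.0, needs 24-7 = 17; ticks = ceil(17/2.0) = ceil(8.5000) = 9; reading at tick 9 = 7 + 2.0*9 = 25.0000
clock 2: start=11, rate=1.5, needs 24-11 = 13; ticks = ceil(13/1.5) = ceil(8.6667) = 9; reading at tick 9 = 11 + 1.5*9 = 24.5000
Minimum tick count = 9; winners = [1, 2]; smallest index = 1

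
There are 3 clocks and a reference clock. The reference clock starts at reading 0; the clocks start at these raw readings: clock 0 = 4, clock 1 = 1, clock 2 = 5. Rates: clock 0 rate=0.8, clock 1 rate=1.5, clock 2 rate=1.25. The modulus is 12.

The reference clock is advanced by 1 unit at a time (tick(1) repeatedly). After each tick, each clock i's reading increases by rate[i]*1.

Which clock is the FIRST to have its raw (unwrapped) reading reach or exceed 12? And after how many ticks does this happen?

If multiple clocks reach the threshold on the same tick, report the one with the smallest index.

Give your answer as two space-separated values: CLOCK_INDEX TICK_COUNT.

Answer: 2 6

Derivation:
clock 0: start=4, rate=0.8, needs 12-4 = 8; ticks = ceil(8/0.8) = ceil(10.0000) = 10; reading at tick 10 = 4 + 0.8*10 = 12.0000
clock 1: start=1, rate=1.5, needs 12-1 = 11; ticks = ceil(11/1.5) = ceil(7.3333) = 8; reading at tick 8 = 1 + 1.5*8 = 13.0000
clock 2: start=5, rate=1.25, needs 12-5 = 7; ticks = ceil(7/1.25) = ceil(5.6000) = 6; reading at tick 6 = 5 + 1.25*6 = 12.5000
Minimum tick count = 6; winners = [2]; smallest index = 2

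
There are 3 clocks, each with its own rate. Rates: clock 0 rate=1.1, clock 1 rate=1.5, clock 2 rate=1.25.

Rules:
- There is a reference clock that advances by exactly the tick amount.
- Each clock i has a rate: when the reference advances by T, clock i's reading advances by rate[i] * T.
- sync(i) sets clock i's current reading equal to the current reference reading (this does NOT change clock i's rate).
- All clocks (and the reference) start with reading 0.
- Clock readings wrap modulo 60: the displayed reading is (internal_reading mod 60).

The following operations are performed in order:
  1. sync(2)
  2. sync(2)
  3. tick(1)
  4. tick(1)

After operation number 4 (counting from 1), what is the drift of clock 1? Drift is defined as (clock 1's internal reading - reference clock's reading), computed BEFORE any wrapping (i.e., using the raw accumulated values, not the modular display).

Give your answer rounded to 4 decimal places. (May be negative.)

Answer: 1.0000

Derivation:
After op 1 sync(2): ref=0.0000 raw=[0.0000 0.0000 0.0000]
After op 2 sync(2): ref=0.0000 raw=[0.0000 0.0000 0.0000]
After op 3 tick(1): ref=1.0000 raw=[1.1000 1.5000 1.2500]
After op 4 tick(1): ref=2.0000 raw=[2.2000 3.0000 2.5000]
Drift of clock 1 after op 4: 3.0000 - 2.0000 = 1.0000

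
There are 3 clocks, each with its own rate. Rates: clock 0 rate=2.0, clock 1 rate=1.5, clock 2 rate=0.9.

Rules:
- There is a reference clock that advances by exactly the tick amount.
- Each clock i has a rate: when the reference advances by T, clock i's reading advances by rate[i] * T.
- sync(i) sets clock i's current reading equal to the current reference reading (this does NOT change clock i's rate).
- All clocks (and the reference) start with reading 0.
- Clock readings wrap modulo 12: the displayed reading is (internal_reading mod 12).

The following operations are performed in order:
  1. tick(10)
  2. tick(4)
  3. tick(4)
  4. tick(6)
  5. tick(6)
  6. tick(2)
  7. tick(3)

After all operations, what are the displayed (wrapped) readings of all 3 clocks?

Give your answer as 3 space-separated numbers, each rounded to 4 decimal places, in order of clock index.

After op 1 tick(10): ref=10.0000 raw=[20.0000 15.0000 9.0000]
After op 2 tick(4): ref=14.0000 raw=[28.0000 21.0000 12.6000]
After op 3 tick(4): ref=18.0000 raw=[36.0000 27.0000 16.2000]
After op 4 tick(6): ref=24.0000 raw=[48.0000 36.0000 21.6000]
After op 5 tick(6): ref=30.0000 raw=[60.0000 45.0000 27.0000]
After op 6 tick(2): ref=32.0000 raw=[64.0000 48.0000 28.8000]
After op 7 tick(3): ref=35.0000 raw=[70.0000 52.5000 31.5000]
Wrap final raw readings (mod 12): 70.0000 mod 12 = 10.0000; 52.5000 mod 12 = 4.5000; 31.5000 mod 12 = 7.5000

Answer: 10.0000 4.5000 7.5000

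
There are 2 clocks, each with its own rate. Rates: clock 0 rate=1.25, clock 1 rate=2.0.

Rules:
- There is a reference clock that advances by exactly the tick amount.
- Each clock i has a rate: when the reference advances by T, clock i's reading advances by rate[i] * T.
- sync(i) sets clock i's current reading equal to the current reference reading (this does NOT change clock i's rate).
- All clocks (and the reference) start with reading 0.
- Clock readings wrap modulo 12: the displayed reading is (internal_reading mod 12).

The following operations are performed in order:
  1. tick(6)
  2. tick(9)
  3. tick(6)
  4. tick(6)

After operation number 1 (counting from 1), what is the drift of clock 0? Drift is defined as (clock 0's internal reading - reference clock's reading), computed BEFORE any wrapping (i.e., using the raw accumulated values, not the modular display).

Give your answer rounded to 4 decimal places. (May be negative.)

Answer: 1.5000

Derivation:
After op 1 tick(6): ref=6.0000 raw=[7.5000 12.0000]
Drift of clock 0 after op 1: 7.5000 - 6.0000 = 1.5000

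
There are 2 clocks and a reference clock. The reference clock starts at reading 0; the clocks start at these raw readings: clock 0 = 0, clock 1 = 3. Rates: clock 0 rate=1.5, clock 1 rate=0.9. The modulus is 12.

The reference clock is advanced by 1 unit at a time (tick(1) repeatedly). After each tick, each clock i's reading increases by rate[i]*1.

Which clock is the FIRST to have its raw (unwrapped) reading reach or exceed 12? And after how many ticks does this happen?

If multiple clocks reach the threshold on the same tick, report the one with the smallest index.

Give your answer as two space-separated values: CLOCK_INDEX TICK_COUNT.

clock 0: start=0, rate=1.5, needs 12-0 = 12; ticks = ceil(12/1.5) = ceil(8.0000) = 8; reading at tick 8 = 0 + 1.5*8 = 12.0000
clock 1: start=3, rate=0.9, needs 12-3 = 9; ticks = ceil(9/0.9) = ceil(10.0000) = 10; reading at tick 10 = 3 + 0.9*10 = 12.0000
Minimum tick count = 8; winners = [0]; smallest index = 0

Answer: 0 8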